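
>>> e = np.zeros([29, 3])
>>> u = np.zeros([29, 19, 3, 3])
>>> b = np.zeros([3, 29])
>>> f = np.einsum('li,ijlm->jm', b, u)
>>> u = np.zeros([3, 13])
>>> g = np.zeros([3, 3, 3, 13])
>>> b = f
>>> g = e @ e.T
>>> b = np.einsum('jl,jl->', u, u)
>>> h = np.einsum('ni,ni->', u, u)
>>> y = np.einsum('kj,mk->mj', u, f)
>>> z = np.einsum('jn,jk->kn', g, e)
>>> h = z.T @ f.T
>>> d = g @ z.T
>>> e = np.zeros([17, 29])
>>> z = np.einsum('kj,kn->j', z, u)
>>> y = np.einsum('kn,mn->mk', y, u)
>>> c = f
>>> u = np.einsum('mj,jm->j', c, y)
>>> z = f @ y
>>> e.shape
(17, 29)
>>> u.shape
(3,)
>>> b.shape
()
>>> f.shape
(19, 3)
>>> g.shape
(29, 29)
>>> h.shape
(29, 19)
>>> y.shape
(3, 19)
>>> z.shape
(19, 19)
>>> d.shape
(29, 3)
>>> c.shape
(19, 3)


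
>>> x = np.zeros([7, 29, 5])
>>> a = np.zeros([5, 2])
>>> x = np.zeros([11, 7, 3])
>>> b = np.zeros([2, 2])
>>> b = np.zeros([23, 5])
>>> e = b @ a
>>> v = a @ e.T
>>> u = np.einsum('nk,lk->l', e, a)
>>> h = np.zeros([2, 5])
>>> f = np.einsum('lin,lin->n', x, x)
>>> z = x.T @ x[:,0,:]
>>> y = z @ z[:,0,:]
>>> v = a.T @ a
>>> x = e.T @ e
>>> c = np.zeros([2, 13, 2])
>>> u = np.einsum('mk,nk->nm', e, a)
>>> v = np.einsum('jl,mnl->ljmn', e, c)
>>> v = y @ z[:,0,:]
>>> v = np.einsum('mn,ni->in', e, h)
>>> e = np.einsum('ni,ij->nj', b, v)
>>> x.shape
(2, 2)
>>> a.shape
(5, 2)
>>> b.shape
(23, 5)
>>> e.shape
(23, 2)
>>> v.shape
(5, 2)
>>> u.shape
(5, 23)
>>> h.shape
(2, 5)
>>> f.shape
(3,)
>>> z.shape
(3, 7, 3)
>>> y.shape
(3, 7, 3)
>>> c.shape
(2, 13, 2)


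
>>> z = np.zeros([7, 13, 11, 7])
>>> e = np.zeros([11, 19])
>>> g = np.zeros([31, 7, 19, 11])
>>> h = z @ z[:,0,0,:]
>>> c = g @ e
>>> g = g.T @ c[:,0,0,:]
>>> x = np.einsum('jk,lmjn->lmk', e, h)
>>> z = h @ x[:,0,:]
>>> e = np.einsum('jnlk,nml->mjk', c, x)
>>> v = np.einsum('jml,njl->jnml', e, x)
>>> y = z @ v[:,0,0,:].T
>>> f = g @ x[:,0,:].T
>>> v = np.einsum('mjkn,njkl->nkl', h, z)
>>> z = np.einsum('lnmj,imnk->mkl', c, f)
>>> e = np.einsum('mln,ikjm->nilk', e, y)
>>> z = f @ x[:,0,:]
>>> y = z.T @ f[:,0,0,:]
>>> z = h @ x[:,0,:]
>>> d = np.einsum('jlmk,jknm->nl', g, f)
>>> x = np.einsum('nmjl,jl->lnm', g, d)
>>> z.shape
(7, 13, 11, 19)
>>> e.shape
(19, 7, 31, 13)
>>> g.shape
(11, 19, 7, 19)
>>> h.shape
(7, 13, 11, 7)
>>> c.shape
(31, 7, 19, 19)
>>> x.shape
(19, 11, 19)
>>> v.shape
(7, 11, 19)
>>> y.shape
(19, 7, 19, 7)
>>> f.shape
(11, 19, 7, 7)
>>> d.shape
(7, 19)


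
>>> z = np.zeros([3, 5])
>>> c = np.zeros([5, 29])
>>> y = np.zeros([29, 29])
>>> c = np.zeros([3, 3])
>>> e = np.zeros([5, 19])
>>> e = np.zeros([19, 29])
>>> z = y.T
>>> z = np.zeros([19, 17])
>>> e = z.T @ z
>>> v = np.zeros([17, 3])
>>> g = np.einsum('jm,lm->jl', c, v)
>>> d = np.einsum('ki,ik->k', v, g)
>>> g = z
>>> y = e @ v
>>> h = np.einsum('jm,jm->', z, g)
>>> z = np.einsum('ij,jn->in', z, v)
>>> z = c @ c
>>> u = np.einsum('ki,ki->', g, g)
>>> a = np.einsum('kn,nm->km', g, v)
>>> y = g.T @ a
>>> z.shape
(3, 3)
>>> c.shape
(3, 3)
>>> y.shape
(17, 3)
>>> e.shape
(17, 17)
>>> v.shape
(17, 3)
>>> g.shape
(19, 17)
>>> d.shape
(17,)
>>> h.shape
()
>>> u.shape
()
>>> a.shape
(19, 3)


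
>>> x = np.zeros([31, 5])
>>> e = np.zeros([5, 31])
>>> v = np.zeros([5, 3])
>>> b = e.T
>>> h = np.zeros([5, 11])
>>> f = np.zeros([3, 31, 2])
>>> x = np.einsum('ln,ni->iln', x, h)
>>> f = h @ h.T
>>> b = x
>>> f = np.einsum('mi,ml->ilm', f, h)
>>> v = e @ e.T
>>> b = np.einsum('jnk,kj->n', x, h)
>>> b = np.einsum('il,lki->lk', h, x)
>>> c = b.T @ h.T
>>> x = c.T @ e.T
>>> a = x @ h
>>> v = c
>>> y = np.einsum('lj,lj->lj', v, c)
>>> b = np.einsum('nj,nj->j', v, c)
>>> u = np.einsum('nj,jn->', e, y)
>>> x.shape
(5, 5)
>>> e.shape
(5, 31)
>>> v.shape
(31, 5)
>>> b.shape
(5,)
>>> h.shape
(5, 11)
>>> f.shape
(5, 11, 5)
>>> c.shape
(31, 5)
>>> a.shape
(5, 11)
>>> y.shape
(31, 5)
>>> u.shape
()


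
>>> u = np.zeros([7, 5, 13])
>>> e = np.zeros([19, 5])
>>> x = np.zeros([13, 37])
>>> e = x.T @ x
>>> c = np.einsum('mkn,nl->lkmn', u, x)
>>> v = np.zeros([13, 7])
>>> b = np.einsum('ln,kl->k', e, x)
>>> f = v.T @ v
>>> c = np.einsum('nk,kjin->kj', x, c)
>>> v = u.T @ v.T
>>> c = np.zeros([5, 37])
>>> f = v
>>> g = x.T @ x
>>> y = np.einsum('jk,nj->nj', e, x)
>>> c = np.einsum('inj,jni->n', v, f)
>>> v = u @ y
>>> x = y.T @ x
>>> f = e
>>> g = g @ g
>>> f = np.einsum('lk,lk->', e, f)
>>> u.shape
(7, 5, 13)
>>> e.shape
(37, 37)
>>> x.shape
(37, 37)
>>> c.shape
(5,)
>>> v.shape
(7, 5, 37)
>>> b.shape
(13,)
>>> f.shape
()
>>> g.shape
(37, 37)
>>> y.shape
(13, 37)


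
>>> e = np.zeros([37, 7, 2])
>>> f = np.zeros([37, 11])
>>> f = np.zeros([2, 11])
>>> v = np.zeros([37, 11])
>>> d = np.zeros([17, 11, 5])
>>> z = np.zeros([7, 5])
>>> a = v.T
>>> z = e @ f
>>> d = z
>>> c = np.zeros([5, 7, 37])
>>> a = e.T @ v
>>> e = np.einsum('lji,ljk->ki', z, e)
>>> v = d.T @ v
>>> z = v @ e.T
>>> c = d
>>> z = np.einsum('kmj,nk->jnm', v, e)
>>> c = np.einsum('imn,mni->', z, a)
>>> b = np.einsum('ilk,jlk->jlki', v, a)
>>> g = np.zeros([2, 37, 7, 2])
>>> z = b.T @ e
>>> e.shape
(2, 11)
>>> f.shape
(2, 11)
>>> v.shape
(11, 7, 11)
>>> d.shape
(37, 7, 11)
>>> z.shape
(11, 11, 7, 11)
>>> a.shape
(2, 7, 11)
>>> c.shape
()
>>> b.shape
(2, 7, 11, 11)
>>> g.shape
(2, 37, 7, 2)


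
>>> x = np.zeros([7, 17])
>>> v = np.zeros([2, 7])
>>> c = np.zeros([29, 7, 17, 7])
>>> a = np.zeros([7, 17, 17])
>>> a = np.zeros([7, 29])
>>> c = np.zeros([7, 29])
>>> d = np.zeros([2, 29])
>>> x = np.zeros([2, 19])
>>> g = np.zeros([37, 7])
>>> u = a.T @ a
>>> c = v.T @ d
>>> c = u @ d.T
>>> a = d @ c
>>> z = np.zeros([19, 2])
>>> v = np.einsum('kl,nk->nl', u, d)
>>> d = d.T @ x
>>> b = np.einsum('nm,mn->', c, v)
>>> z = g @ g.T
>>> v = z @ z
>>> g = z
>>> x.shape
(2, 19)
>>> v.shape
(37, 37)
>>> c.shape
(29, 2)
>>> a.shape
(2, 2)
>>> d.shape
(29, 19)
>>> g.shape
(37, 37)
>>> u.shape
(29, 29)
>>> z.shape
(37, 37)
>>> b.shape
()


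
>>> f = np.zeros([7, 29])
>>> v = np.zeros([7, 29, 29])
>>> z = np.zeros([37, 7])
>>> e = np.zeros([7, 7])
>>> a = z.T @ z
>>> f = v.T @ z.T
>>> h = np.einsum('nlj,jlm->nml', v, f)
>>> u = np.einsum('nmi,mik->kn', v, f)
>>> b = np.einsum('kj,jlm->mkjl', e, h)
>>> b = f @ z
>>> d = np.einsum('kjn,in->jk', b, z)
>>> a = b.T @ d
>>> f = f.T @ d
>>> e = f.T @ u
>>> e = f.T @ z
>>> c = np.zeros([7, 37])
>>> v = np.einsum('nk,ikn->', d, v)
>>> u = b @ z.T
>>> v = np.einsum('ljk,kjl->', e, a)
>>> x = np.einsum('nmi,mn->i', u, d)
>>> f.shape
(37, 29, 29)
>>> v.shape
()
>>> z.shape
(37, 7)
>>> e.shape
(29, 29, 7)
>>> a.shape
(7, 29, 29)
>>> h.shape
(7, 37, 29)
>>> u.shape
(29, 29, 37)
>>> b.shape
(29, 29, 7)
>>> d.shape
(29, 29)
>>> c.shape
(7, 37)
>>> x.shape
(37,)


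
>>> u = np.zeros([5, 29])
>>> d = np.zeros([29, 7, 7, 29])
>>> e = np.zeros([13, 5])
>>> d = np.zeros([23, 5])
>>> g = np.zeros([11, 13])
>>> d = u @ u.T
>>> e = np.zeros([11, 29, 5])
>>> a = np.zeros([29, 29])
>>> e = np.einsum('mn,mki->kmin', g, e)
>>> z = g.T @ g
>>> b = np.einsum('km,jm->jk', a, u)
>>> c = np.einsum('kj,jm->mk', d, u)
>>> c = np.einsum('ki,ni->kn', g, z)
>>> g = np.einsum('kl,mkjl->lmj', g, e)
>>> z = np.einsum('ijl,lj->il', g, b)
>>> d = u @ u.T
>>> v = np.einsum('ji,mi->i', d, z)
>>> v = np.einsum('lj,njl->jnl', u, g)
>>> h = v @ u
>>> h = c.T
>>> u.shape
(5, 29)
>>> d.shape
(5, 5)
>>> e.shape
(29, 11, 5, 13)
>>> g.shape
(13, 29, 5)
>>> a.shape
(29, 29)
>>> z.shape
(13, 5)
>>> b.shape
(5, 29)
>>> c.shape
(11, 13)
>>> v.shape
(29, 13, 5)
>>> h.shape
(13, 11)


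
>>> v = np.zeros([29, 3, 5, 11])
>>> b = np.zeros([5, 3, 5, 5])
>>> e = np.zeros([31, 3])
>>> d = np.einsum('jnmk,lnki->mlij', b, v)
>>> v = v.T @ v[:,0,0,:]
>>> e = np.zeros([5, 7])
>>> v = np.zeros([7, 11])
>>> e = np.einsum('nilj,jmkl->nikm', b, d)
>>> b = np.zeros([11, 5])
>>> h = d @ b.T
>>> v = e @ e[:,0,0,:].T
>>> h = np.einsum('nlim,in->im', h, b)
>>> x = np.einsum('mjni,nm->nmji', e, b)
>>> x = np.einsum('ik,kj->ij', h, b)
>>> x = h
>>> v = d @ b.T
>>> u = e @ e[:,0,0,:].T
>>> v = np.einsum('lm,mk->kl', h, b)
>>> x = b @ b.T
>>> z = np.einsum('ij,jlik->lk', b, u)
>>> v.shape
(5, 11)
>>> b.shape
(11, 5)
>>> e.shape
(5, 3, 11, 29)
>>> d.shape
(5, 29, 11, 5)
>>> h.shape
(11, 11)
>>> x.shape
(11, 11)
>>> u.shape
(5, 3, 11, 5)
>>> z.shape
(3, 5)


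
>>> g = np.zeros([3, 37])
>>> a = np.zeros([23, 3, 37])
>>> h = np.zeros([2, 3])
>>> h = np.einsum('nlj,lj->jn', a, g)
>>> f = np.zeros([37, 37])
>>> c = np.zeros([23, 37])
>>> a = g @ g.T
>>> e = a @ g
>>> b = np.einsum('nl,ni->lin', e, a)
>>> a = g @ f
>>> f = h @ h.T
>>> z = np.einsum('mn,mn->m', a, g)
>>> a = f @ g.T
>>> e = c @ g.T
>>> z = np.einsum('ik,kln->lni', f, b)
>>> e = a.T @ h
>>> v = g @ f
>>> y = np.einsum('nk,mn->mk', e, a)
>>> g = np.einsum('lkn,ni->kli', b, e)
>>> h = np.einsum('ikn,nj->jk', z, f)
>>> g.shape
(3, 37, 23)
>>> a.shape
(37, 3)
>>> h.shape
(37, 3)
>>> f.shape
(37, 37)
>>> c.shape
(23, 37)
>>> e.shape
(3, 23)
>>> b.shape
(37, 3, 3)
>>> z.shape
(3, 3, 37)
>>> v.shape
(3, 37)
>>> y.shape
(37, 23)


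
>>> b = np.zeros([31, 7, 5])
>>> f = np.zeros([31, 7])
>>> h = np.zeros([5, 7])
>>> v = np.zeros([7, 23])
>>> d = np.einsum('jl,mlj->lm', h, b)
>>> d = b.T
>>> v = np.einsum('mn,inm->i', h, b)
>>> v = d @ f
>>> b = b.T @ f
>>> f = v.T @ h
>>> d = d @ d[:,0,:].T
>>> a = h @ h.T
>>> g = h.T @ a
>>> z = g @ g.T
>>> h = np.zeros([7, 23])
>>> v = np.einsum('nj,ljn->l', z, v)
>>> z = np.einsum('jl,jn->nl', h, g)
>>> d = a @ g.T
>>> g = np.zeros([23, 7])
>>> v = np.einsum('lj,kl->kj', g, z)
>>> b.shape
(5, 7, 7)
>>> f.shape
(7, 7, 7)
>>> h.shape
(7, 23)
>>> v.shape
(5, 7)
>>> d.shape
(5, 7)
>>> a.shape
(5, 5)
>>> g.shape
(23, 7)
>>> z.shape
(5, 23)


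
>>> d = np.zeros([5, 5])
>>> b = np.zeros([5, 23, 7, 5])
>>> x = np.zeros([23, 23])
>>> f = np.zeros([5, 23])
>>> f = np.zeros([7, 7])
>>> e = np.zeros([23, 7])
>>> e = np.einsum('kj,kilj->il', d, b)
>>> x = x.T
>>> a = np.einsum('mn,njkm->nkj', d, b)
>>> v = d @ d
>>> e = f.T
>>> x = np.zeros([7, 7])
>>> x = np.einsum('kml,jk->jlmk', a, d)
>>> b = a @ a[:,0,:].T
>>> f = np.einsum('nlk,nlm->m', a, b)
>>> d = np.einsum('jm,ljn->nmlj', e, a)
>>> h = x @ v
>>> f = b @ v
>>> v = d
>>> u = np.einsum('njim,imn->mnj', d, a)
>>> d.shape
(23, 7, 5, 7)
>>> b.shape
(5, 7, 5)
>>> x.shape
(5, 23, 7, 5)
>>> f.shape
(5, 7, 5)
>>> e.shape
(7, 7)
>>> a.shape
(5, 7, 23)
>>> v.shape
(23, 7, 5, 7)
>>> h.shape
(5, 23, 7, 5)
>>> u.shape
(7, 23, 7)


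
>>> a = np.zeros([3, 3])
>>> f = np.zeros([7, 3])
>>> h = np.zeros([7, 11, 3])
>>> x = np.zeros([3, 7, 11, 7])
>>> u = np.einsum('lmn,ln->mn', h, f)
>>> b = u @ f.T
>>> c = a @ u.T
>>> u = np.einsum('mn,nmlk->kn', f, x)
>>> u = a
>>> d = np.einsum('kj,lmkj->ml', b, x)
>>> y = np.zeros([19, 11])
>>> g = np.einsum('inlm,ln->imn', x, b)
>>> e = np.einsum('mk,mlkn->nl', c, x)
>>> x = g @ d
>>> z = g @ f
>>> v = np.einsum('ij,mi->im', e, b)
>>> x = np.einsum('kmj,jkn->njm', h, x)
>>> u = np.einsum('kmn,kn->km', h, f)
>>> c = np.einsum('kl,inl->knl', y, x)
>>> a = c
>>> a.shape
(19, 3, 11)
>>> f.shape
(7, 3)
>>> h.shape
(7, 11, 3)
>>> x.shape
(3, 3, 11)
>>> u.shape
(7, 11)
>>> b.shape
(11, 7)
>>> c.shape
(19, 3, 11)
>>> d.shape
(7, 3)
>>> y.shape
(19, 11)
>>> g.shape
(3, 7, 7)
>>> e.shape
(7, 7)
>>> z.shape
(3, 7, 3)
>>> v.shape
(7, 11)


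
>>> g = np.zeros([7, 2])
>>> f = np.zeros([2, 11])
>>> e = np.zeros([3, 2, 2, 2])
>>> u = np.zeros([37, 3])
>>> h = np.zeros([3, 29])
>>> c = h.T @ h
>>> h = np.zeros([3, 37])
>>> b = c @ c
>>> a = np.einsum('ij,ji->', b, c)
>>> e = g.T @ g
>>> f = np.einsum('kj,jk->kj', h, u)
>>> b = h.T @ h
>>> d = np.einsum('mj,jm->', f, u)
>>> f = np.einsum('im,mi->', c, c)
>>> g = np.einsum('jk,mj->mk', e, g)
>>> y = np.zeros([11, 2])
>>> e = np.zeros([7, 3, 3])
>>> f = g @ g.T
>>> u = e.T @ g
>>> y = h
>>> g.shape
(7, 2)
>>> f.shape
(7, 7)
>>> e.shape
(7, 3, 3)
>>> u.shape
(3, 3, 2)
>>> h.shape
(3, 37)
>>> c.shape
(29, 29)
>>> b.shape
(37, 37)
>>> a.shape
()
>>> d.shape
()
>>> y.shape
(3, 37)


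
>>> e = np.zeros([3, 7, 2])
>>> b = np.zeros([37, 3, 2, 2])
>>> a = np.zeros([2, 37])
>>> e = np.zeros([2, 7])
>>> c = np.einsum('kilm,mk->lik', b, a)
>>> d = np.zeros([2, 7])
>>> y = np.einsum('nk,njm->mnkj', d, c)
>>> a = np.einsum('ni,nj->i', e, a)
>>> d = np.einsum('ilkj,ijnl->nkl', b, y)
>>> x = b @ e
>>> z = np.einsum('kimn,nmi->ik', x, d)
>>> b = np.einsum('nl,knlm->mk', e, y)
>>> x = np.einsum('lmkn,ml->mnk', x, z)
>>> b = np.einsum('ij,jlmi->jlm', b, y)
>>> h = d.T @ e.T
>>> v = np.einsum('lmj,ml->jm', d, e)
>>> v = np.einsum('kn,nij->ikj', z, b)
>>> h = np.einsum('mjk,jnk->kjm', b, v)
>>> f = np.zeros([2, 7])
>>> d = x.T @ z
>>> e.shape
(2, 7)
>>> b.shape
(37, 2, 7)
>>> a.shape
(7,)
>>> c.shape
(2, 3, 37)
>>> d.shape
(2, 7, 37)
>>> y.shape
(37, 2, 7, 3)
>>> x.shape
(3, 7, 2)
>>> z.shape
(3, 37)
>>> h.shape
(7, 2, 37)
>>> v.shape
(2, 3, 7)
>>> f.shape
(2, 7)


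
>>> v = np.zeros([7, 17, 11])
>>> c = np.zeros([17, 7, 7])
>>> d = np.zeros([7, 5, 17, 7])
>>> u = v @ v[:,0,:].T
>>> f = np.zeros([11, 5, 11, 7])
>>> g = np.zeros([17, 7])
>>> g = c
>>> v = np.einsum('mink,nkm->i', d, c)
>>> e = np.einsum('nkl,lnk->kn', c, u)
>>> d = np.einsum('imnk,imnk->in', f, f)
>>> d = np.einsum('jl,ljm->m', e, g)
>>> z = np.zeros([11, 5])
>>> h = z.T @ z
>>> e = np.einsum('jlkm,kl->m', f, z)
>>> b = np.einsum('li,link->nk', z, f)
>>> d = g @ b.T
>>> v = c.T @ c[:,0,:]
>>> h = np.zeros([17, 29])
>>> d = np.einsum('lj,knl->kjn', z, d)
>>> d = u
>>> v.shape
(7, 7, 7)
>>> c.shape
(17, 7, 7)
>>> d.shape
(7, 17, 7)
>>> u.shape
(7, 17, 7)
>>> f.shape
(11, 5, 11, 7)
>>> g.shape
(17, 7, 7)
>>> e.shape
(7,)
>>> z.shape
(11, 5)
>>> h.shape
(17, 29)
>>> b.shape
(11, 7)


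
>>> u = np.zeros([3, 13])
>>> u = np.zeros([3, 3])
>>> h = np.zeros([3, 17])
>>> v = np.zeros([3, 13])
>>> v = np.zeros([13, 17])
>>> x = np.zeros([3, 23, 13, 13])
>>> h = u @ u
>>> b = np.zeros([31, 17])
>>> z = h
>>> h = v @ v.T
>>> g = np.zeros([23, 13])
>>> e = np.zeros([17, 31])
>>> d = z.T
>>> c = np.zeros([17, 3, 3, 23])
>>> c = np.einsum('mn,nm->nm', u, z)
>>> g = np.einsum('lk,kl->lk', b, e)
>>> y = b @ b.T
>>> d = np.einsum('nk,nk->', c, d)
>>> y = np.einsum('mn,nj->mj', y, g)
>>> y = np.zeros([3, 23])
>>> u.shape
(3, 3)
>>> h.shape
(13, 13)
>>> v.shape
(13, 17)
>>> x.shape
(3, 23, 13, 13)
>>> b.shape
(31, 17)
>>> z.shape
(3, 3)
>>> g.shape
(31, 17)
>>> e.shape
(17, 31)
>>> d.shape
()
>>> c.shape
(3, 3)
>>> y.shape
(3, 23)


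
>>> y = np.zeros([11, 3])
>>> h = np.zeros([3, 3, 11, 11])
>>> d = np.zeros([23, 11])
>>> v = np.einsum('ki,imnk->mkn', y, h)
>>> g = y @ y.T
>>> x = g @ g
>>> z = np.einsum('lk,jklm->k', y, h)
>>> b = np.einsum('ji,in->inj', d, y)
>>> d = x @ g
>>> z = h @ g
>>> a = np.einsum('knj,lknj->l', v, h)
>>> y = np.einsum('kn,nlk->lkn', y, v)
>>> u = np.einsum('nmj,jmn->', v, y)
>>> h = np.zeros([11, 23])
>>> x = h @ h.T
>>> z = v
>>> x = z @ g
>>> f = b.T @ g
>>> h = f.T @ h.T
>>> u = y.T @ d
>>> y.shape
(11, 11, 3)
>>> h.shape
(11, 3, 11)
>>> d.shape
(11, 11)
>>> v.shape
(3, 11, 11)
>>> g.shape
(11, 11)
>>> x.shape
(3, 11, 11)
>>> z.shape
(3, 11, 11)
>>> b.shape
(11, 3, 23)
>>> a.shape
(3,)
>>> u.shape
(3, 11, 11)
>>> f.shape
(23, 3, 11)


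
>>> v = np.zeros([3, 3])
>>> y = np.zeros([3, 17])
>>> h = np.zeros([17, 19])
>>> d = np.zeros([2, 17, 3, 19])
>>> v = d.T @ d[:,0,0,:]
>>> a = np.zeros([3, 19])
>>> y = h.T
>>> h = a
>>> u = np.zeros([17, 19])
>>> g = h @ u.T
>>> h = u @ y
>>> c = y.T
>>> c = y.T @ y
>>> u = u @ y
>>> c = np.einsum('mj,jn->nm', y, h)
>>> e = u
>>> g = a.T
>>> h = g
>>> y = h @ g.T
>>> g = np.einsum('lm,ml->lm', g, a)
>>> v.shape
(19, 3, 17, 19)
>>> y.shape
(19, 19)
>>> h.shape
(19, 3)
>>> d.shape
(2, 17, 3, 19)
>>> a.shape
(3, 19)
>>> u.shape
(17, 17)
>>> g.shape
(19, 3)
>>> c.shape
(17, 19)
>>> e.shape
(17, 17)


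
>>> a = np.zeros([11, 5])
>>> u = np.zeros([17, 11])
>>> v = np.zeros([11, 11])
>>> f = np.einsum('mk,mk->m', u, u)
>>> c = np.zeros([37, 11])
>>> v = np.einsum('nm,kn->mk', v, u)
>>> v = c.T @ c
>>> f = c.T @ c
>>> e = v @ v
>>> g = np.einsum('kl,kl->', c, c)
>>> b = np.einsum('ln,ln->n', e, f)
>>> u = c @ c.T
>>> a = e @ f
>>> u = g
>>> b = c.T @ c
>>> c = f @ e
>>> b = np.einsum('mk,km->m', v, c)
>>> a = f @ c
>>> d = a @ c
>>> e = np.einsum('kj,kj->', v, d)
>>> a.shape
(11, 11)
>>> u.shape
()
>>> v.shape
(11, 11)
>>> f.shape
(11, 11)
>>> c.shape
(11, 11)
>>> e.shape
()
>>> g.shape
()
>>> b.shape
(11,)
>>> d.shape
(11, 11)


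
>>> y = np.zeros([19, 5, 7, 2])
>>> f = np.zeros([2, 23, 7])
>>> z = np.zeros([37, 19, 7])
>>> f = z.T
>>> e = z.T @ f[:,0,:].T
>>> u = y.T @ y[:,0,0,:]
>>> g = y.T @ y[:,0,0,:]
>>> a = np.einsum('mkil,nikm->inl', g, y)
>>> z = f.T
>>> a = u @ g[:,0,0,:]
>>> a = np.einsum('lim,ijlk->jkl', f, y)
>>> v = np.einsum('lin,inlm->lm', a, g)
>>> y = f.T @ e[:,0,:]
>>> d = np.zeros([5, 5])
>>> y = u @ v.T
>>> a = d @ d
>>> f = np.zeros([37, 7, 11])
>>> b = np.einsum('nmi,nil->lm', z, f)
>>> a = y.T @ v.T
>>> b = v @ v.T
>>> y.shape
(2, 7, 5, 5)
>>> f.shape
(37, 7, 11)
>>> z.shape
(37, 19, 7)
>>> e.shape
(7, 19, 7)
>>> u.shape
(2, 7, 5, 2)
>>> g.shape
(2, 7, 5, 2)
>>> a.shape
(5, 5, 7, 5)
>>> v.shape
(5, 2)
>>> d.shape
(5, 5)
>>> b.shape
(5, 5)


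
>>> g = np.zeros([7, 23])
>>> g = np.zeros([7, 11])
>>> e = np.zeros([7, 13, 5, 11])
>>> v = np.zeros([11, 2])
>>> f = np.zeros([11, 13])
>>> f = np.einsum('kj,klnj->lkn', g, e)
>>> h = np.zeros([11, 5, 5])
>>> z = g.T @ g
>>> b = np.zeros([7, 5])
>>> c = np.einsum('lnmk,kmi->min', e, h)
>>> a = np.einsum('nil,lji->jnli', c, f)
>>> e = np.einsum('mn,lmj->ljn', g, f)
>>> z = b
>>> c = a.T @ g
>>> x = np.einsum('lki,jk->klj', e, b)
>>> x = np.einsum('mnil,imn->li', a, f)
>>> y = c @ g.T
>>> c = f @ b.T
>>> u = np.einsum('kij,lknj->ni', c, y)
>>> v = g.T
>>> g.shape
(7, 11)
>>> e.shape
(13, 5, 11)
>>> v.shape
(11, 7)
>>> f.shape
(13, 7, 5)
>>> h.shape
(11, 5, 5)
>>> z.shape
(7, 5)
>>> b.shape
(7, 5)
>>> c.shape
(13, 7, 7)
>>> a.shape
(7, 5, 13, 5)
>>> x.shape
(5, 13)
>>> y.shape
(5, 13, 5, 7)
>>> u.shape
(5, 7)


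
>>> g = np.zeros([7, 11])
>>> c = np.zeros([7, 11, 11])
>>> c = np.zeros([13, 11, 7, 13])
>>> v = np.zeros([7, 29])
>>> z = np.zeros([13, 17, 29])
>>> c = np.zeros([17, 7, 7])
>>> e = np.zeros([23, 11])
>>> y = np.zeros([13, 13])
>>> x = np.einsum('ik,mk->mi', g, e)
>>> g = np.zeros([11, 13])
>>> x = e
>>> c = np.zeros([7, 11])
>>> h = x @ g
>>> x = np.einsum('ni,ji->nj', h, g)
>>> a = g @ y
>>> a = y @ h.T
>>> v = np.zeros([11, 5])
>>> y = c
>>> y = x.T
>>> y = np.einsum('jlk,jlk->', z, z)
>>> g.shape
(11, 13)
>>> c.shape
(7, 11)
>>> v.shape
(11, 5)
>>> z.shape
(13, 17, 29)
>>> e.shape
(23, 11)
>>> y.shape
()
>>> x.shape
(23, 11)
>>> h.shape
(23, 13)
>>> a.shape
(13, 23)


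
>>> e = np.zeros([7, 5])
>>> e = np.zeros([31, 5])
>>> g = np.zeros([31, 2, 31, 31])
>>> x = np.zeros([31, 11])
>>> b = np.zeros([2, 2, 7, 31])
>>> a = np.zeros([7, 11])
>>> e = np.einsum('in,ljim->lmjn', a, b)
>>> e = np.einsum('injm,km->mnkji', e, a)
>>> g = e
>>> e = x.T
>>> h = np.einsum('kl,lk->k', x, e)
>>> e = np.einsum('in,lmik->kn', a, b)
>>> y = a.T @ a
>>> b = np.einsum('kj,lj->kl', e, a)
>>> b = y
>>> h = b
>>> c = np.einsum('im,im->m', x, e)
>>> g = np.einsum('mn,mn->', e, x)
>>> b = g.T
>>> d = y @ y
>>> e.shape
(31, 11)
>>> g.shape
()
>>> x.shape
(31, 11)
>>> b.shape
()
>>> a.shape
(7, 11)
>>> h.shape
(11, 11)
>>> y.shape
(11, 11)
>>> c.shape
(11,)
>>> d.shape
(11, 11)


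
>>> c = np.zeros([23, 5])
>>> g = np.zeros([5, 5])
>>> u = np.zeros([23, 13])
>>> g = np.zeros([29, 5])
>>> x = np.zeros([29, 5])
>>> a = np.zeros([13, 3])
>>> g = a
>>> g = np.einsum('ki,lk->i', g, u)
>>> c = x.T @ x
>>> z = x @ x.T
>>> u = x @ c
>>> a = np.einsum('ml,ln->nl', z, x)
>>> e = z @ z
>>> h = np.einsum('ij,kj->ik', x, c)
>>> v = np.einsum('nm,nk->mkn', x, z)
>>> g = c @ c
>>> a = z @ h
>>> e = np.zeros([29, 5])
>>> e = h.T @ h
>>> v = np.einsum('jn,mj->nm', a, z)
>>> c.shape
(5, 5)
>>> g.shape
(5, 5)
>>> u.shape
(29, 5)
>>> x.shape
(29, 5)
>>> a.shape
(29, 5)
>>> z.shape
(29, 29)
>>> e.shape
(5, 5)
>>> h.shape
(29, 5)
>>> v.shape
(5, 29)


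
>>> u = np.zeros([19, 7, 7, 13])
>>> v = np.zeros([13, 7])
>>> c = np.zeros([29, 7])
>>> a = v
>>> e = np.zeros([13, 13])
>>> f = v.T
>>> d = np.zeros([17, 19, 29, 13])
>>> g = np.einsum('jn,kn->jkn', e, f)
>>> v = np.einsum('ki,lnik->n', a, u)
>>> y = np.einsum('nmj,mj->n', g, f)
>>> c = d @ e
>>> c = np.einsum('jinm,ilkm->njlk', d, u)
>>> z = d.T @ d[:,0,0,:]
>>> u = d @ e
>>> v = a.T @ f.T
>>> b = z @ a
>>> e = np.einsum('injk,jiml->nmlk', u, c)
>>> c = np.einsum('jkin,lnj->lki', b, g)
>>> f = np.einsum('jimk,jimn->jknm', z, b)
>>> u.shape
(17, 19, 29, 13)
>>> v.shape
(7, 7)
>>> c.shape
(13, 29, 19)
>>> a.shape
(13, 7)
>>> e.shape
(19, 7, 7, 13)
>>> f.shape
(13, 13, 7, 19)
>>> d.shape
(17, 19, 29, 13)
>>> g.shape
(13, 7, 13)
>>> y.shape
(13,)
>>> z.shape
(13, 29, 19, 13)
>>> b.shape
(13, 29, 19, 7)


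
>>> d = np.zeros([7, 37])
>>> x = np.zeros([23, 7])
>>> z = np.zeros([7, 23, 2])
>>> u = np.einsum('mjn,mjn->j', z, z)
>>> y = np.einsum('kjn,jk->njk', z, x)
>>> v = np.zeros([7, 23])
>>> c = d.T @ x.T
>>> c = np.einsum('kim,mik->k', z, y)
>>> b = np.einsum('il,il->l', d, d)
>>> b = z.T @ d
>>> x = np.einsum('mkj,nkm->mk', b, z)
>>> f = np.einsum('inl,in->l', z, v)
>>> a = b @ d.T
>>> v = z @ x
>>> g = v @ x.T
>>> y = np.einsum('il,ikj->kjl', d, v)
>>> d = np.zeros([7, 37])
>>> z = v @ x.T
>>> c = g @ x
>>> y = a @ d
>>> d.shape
(7, 37)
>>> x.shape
(2, 23)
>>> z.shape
(7, 23, 2)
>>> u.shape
(23,)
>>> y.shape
(2, 23, 37)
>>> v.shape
(7, 23, 23)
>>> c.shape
(7, 23, 23)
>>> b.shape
(2, 23, 37)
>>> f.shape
(2,)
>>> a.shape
(2, 23, 7)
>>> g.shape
(7, 23, 2)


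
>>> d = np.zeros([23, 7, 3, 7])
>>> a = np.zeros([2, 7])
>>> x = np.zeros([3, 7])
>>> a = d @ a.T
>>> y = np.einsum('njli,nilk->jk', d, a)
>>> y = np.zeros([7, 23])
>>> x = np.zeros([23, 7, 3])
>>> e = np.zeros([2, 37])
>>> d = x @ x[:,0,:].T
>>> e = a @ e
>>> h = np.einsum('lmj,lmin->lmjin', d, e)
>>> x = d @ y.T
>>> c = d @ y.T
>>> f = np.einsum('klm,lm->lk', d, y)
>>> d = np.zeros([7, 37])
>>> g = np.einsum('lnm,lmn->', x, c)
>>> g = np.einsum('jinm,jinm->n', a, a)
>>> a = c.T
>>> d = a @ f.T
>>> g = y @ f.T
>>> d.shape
(7, 7, 7)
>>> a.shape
(7, 7, 23)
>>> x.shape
(23, 7, 7)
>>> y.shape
(7, 23)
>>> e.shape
(23, 7, 3, 37)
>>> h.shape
(23, 7, 23, 3, 37)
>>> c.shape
(23, 7, 7)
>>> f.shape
(7, 23)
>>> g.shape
(7, 7)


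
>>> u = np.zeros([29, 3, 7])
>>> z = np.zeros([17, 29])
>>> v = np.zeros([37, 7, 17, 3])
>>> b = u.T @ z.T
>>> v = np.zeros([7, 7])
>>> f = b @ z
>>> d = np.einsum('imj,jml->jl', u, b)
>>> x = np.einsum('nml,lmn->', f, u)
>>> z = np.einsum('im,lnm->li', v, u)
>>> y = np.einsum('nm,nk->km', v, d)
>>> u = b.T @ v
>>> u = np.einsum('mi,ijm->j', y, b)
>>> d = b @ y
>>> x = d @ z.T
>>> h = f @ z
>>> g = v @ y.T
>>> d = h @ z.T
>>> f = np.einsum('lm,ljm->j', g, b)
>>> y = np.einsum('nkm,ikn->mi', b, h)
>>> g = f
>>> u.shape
(3,)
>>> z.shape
(29, 7)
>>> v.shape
(7, 7)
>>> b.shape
(7, 3, 17)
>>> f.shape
(3,)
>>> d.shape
(7, 3, 29)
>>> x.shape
(7, 3, 29)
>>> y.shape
(17, 7)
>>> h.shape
(7, 3, 7)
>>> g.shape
(3,)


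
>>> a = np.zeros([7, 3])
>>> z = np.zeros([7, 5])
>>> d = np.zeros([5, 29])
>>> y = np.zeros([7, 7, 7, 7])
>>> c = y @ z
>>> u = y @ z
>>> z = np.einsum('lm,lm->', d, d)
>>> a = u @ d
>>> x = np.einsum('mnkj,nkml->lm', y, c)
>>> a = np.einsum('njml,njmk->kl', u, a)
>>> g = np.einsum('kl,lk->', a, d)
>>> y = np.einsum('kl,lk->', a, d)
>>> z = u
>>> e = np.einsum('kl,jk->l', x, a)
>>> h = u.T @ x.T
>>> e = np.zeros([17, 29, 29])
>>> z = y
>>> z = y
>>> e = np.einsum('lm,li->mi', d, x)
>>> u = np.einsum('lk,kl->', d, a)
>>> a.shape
(29, 5)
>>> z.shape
()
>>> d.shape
(5, 29)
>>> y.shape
()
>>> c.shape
(7, 7, 7, 5)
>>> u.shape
()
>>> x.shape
(5, 7)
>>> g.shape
()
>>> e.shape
(29, 7)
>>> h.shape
(5, 7, 7, 5)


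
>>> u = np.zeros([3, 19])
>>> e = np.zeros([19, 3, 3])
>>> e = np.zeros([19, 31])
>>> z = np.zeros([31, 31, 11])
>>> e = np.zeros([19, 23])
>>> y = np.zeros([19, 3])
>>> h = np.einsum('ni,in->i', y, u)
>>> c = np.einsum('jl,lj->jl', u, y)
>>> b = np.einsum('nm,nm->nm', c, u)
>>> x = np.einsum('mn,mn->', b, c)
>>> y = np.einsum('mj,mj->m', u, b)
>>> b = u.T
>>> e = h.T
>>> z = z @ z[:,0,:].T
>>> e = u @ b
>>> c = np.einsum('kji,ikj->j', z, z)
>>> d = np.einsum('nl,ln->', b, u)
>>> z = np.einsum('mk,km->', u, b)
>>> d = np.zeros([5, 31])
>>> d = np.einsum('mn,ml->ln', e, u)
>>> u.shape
(3, 19)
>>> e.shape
(3, 3)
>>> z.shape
()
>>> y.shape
(3,)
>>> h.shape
(3,)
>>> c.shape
(31,)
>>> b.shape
(19, 3)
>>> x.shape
()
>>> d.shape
(19, 3)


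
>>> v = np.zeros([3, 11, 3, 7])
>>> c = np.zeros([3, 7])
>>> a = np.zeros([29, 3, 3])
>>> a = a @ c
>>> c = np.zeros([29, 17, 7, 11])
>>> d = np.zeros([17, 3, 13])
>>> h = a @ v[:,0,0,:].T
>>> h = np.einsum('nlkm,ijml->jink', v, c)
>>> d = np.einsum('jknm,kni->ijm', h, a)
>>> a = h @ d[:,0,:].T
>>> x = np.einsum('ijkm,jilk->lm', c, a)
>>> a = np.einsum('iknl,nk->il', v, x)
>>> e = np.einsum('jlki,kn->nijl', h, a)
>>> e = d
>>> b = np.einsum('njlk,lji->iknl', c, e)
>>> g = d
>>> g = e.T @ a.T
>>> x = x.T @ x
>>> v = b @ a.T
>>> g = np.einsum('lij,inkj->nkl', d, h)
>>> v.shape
(3, 11, 29, 3)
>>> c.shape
(29, 17, 7, 11)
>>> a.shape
(3, 7)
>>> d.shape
(7, 17, 3)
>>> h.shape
(17, 29, 3, 3)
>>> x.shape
(11, 11)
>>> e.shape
(7, 17, 3)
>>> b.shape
(3, 11, 29, 7)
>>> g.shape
(29, 3, 7)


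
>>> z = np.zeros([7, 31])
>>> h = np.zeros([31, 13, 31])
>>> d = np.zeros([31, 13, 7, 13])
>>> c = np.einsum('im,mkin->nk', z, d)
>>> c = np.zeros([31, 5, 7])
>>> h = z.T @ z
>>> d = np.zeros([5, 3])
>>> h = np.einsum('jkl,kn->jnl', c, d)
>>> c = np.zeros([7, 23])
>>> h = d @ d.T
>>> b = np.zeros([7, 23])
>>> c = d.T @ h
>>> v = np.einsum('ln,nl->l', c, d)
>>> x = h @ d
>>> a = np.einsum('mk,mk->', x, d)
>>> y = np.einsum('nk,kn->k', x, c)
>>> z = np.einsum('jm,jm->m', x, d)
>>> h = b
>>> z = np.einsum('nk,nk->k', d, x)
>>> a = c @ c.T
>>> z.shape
(3,)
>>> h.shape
(7, 23)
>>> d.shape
(5, 3)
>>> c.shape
(3, 5)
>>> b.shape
(7, 23)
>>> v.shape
(3,)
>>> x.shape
(5, 3)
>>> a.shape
(3, 3)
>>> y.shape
(3,)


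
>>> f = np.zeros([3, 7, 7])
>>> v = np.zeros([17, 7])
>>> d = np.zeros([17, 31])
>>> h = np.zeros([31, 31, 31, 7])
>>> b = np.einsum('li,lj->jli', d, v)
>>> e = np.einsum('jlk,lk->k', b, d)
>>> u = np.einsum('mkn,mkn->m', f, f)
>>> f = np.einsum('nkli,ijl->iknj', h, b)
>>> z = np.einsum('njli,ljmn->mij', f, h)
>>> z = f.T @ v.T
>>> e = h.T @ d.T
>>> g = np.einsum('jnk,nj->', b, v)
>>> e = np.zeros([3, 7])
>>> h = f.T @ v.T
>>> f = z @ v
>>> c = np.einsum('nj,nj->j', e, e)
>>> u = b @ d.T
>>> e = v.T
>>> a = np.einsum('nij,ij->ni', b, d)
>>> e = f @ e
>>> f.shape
(17, 31, 31, 7)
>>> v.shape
(17, 7)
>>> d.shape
(17, 31)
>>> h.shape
(17, 31, 31, 17)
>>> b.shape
(7, 17, 31)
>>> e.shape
(17, 31, 31, 17)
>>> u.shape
(7, 17, 17)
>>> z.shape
(17, 31, 31, 17)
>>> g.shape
()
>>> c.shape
(7,)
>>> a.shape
(7, 17)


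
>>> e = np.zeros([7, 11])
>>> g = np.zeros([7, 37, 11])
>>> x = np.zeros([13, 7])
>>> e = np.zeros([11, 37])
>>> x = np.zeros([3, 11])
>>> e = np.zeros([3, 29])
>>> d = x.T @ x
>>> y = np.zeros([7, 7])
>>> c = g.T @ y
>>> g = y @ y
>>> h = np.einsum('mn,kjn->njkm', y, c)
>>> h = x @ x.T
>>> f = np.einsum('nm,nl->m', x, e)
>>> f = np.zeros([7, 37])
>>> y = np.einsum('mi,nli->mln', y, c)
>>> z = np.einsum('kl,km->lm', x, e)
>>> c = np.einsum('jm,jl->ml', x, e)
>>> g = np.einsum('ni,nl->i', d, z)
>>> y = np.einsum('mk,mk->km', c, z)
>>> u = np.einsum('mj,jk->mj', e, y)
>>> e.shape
(3, 29)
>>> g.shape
(11,)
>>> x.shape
(3, 11)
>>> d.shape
(11, 11)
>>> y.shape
(29, 11)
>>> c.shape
(11, 29)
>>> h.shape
(3, 3)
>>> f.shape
(7, 37)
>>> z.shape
(11, 29)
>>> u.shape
(3, 29)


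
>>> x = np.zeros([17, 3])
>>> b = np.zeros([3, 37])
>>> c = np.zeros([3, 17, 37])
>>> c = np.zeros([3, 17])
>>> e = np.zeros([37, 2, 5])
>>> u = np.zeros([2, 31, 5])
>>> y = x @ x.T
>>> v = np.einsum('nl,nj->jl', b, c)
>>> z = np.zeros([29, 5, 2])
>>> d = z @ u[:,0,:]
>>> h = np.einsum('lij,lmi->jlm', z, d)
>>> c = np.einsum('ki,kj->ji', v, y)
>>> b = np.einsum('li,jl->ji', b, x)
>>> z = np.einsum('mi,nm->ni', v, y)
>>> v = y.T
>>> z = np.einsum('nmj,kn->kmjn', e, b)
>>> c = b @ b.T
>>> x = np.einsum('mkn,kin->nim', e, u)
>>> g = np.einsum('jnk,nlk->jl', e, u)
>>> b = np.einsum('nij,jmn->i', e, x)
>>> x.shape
(5, 31, 37)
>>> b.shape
(2,)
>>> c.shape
(17, 17)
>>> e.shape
(37, 2, 5)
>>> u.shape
(2, 31, 5)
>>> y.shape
(17, 17)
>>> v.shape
(17, 17)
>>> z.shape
(17, 2, 5, 37)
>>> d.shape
(29, 5, 5)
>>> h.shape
(2, 29, 5)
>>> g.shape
(37, 31)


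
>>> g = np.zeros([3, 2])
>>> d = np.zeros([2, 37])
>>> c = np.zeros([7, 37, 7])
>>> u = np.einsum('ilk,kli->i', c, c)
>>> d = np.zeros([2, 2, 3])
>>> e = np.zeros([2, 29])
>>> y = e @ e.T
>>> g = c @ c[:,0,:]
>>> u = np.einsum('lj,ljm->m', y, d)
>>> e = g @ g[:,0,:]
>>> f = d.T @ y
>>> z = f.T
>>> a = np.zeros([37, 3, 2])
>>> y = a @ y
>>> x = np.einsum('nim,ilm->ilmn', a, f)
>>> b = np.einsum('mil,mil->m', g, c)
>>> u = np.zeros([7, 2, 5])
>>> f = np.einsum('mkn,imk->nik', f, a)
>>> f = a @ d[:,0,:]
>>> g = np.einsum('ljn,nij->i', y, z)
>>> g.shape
(2,)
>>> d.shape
(2, 2, 3)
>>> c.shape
(7, 37, 7)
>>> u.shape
(7, 2, 5)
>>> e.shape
(7, 37, 7)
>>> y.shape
(37, 3, 2)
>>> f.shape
(37, 3, 3)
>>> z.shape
(2, 2, 3)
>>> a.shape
(37, 3, 2)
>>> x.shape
(3, 2, 2, 37)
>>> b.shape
(7,)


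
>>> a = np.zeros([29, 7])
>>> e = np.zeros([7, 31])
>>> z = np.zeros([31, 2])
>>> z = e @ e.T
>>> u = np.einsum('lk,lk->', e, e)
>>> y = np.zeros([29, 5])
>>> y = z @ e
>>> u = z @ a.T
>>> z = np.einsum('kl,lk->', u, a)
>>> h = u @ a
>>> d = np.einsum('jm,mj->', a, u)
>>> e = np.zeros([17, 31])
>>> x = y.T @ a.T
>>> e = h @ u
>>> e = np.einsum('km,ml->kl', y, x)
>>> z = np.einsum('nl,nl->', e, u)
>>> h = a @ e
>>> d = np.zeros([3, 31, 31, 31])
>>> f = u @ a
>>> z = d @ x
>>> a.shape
(29, 7)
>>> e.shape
(7, 29)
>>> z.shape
(3, 31, 31, 29)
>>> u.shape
(7, 29)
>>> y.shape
(7, 31)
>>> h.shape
(29, 29)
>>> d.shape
(3, 31, 31, 31)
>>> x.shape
(31, 29)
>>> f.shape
(7, 7)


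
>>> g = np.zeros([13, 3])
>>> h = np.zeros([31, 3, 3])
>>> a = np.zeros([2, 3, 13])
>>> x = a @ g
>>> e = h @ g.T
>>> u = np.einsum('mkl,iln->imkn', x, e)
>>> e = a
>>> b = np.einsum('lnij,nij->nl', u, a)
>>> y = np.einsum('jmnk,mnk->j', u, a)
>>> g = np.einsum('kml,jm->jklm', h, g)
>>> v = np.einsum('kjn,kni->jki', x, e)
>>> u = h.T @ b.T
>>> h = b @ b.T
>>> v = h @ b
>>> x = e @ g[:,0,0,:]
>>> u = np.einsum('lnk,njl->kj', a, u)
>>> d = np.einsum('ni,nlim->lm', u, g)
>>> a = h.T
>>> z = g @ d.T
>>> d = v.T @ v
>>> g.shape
(13, 31, 3, 3)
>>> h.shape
(2, 2)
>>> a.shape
(2, 2)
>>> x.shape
(2, 3, 3)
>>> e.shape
(2, 3, 13)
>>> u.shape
(13, 3)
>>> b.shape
(2, 31)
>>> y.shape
(31,)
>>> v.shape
(2, 31)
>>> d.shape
(31, 31)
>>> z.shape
(13, 31, 3, 31)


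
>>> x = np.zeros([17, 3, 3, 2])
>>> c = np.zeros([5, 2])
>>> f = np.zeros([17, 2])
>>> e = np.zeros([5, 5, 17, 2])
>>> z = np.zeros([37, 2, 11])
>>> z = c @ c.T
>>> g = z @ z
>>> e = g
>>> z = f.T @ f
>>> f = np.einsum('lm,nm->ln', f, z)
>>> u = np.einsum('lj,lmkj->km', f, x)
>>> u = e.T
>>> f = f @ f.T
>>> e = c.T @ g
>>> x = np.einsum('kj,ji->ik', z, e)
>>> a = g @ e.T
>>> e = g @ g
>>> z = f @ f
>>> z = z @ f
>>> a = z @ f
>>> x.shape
(5, 2)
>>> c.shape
(5, 2)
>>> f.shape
(17, 17)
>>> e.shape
(5, 5)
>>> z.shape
(17, 17)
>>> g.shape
(5, 5)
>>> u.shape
(5, 5)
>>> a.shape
(17, 17)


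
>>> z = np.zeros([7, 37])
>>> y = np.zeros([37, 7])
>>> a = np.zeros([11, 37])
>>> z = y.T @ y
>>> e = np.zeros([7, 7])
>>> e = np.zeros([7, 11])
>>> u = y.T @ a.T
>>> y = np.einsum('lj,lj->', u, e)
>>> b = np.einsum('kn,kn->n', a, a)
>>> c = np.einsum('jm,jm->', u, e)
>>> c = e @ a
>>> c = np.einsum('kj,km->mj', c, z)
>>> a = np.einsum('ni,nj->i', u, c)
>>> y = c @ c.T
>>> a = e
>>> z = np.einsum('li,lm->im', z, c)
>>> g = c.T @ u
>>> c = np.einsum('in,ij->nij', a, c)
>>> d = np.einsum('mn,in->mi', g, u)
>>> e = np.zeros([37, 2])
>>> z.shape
(7, 37)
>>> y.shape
(7, 7)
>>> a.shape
(7, 11)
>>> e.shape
(37, 2)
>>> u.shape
(7, 11)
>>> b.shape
(37,)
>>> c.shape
(11, 7, 37)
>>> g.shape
(37, 11)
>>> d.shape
(37, 7)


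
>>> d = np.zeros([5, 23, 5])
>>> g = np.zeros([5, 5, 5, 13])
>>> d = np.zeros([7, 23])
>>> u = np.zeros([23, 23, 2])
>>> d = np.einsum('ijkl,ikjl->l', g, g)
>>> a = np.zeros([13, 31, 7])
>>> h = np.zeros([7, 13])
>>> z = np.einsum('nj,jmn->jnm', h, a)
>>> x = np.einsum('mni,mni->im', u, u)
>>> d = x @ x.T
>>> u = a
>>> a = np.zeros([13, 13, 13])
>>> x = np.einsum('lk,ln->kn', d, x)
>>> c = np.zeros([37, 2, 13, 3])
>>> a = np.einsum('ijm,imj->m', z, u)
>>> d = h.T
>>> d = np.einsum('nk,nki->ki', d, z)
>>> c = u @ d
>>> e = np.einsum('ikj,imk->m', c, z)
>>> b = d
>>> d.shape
(7, 31)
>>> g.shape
(5, 5, 5, 13)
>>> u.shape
(13, 31, 7)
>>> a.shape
(31,)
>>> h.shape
(7, 13)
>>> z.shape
(13, 7, 31)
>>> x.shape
(2, 23)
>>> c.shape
(13, 31, 31)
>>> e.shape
(7,)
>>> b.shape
(7, 31)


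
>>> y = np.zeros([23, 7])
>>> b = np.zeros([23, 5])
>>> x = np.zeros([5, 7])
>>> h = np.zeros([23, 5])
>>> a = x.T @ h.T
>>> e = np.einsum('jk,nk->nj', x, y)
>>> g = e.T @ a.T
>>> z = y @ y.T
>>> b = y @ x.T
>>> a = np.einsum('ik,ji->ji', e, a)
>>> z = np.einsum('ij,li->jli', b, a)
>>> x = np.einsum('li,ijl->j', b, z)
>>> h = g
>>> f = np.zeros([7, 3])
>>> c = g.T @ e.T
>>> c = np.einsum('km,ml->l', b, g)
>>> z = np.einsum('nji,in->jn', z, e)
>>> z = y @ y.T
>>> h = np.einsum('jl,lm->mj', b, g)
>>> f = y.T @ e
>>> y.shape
(23, 7)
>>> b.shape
(23, 5)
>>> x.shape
(7,)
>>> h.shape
(7, 23)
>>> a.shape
(7, 23)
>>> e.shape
(23, 5)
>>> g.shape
(5, 7)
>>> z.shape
(23, 23)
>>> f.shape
(7, 5)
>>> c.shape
(7,)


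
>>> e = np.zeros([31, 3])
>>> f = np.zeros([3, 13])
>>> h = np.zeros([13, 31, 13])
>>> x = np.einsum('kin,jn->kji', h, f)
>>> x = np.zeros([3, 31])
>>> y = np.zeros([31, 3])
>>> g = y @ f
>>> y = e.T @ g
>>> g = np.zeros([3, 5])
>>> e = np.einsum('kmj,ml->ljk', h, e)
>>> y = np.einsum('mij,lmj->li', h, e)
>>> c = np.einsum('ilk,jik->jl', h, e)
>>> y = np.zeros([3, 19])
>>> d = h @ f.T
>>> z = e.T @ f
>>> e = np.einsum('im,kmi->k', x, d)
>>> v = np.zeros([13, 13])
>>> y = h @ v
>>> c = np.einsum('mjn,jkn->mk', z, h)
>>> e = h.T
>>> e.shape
(13, 31, 13)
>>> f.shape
(3, 13)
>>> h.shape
(13, 31, 13)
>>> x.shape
(3, 31)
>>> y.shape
(13, 31, 13)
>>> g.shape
(3, 5)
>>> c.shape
(13, 31)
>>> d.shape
(13, 31, 3)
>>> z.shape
(13, 13, 13)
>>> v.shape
(13, 13)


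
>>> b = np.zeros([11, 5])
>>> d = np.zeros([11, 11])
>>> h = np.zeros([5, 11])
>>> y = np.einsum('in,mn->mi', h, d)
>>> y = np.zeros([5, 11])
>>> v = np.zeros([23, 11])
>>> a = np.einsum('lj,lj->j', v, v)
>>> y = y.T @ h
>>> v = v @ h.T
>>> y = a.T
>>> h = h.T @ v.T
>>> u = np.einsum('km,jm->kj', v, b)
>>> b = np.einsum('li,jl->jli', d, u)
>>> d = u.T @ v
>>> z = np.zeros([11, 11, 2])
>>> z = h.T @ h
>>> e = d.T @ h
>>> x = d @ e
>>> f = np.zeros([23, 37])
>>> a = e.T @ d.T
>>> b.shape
(23, 11, 11)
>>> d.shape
(11, 5)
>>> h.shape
(11, 23)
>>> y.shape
(11,)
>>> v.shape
(23, 5)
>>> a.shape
(23, 11)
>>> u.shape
(23, 11)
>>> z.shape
(23, 23)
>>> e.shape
(5, 23)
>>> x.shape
(11, 23)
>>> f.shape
(23, 37)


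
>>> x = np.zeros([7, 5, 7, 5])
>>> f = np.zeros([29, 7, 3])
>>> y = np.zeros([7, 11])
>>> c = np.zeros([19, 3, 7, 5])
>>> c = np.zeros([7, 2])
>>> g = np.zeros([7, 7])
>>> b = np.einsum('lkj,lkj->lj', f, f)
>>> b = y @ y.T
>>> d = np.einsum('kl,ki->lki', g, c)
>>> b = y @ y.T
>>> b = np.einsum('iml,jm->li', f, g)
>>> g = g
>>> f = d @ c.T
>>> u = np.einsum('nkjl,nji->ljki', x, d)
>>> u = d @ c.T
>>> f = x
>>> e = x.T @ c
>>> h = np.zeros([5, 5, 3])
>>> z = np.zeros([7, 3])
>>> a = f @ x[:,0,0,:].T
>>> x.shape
(7, 5, 7, 5)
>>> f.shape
(7, 5, 7, 5)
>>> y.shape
(7, 11)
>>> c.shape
(7, 2)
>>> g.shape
(7, 7)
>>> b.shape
(3, 29)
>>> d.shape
(7, 7, 2)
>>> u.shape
(7, 7, 7)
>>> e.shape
(5, 7, 5, 2)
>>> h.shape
(5, 5, 3)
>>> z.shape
(7, 3)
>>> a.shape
(7, 5, 7, 7)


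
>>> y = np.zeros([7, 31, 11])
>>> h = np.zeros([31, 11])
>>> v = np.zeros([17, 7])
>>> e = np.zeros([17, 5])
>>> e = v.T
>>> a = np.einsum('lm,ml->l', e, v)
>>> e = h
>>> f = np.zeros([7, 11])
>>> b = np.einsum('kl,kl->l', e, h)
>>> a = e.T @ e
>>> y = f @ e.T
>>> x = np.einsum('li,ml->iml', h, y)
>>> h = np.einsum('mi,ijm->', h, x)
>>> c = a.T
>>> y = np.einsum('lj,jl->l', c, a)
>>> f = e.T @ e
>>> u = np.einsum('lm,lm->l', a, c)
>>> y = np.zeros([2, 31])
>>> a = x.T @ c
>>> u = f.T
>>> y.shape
(2, 31)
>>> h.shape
()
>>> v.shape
(17, 7)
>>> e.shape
(31, 11)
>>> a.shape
(31, 7, 11)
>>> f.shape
(11, 11)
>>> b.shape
(11,)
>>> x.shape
(11, 7, 31)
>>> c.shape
(11, 11)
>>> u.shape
(11, 11)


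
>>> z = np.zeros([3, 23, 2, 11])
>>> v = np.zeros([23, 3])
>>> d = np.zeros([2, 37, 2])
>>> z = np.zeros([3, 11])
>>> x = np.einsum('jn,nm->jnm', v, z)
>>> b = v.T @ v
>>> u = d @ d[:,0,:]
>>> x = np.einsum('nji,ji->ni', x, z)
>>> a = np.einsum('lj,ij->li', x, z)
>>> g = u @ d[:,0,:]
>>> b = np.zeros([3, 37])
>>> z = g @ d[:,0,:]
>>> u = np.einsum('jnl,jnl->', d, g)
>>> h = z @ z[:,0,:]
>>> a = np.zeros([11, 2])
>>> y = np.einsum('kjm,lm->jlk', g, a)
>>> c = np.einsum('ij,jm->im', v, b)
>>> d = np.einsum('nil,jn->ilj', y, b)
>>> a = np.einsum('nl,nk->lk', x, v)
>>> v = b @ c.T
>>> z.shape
(2, 37, 2)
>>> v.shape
(3, 23)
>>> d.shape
(11, 2, 3)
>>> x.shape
(23, 11)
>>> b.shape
(3, 37)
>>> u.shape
()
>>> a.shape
(11, 3)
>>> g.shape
(2, 37, 2)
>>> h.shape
(2, 37, 2)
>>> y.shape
(37, 11, 2)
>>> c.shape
(23, 37)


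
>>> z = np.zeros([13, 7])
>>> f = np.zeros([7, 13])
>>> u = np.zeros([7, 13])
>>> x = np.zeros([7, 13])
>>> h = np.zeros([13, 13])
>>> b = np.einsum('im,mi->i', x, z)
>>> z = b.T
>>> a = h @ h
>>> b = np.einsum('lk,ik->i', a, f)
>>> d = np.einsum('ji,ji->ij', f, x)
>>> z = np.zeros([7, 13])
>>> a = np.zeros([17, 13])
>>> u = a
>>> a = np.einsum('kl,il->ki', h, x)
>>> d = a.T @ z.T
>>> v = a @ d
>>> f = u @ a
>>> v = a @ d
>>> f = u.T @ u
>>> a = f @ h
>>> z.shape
(7, 13)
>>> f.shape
(13, 13)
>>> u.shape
(17, 13)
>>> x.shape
(7, 13)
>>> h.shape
(13, 13)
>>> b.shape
(7,)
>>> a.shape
(13, 13)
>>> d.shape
(7, 7)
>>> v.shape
(13, 7)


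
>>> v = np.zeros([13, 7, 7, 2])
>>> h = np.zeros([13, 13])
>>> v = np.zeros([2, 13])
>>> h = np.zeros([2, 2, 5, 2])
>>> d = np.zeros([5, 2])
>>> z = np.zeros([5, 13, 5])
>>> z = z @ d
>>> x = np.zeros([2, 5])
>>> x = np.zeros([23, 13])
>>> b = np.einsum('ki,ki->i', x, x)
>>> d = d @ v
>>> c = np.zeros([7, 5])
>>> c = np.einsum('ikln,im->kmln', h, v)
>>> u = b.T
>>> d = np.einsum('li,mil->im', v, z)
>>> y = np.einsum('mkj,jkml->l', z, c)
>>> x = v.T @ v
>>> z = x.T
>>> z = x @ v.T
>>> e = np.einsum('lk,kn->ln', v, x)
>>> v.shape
(2, 13)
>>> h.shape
(2, 2, 5, 2)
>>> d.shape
(13, 5)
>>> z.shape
(13, 2)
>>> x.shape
(13, 13)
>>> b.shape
(13,)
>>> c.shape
(2, 13, 5, 2)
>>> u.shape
(13,)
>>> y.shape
(2,)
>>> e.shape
(2, 13)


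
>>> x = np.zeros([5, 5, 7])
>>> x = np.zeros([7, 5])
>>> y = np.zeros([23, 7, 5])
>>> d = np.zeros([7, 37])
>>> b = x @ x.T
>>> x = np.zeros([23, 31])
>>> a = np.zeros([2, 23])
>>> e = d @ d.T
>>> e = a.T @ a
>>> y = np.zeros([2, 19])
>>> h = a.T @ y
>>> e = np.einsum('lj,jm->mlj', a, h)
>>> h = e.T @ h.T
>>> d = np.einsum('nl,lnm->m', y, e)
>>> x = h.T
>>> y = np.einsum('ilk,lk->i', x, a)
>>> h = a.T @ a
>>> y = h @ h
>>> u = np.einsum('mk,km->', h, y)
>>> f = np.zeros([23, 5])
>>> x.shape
(23, 2, 23)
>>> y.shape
(23, 23)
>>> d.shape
(23,)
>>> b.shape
(7, 7)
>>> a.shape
(2, 23)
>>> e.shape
(19, 2, 23)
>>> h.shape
(23, 23)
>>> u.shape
()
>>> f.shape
(23, 5)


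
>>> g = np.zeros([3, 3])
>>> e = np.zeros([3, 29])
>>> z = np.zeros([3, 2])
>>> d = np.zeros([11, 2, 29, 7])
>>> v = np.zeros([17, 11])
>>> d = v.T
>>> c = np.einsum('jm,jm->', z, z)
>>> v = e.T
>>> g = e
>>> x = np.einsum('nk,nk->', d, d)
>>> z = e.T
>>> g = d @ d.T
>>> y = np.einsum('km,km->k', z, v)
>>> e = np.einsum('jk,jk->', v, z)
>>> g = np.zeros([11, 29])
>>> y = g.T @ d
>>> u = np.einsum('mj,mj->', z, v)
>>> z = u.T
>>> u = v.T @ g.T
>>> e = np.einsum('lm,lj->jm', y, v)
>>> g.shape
(11, 29)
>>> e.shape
(3, 17)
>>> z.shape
()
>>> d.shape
(11, 17)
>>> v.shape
(29, 3)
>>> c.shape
()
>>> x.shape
()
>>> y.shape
(29, 17)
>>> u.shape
(3, 11)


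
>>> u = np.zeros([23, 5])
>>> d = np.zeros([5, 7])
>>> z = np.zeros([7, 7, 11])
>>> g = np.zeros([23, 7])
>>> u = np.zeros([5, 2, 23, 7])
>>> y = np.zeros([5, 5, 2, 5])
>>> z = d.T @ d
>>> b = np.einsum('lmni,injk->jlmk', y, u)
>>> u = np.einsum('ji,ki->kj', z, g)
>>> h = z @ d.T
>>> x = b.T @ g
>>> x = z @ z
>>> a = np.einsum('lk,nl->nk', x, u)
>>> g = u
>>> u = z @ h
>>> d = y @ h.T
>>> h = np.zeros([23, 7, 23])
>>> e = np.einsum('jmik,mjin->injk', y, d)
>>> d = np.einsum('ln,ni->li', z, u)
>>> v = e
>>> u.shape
(7, 5)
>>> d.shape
(7, 5)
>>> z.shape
(7, 7)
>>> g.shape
(23, 7)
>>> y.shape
(5, 5, 2, 5)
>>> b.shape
(23, 5, 5, 7)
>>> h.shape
(23, 7, 23)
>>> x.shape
(7, 7)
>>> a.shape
(23, 7)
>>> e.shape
(2, 7, 5, 5)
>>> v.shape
(2, 7, 5, 5)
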